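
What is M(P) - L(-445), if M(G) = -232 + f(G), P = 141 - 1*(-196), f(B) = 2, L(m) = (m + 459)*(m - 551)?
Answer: 13714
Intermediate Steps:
L(m) = (-551 + m)*(459 + m) (L(m) = (459 + m)*(-551 + m) = (-551 + m)*(459 + m))
P = 337 (P = 141 + 196 = 337)
M(G) = -230 (M(G) = -232 + 2 = -230)
M(P) - L(-445) = -230 - (-252909 + (-445)² - 92*(-445)) = -230 - (-252909 + 198025 + 40940) = -230 - 1*(-13944) = -230 + 13944 = 13714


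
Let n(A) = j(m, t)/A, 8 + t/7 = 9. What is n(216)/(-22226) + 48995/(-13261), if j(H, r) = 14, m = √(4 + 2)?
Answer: -117608082787/31831810488 ≈ -3.6947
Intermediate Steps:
t = 7 (t = -56 + 7*9 = -56 + 63 = 7)
m = √6 ≈ 2.4495
n(A) = 14/A
n(216)/(-22226) + 48995/(-13261) = (14/216)/(-22226) + 48995/(-13261) = (14*(1/216))*(-1/22226) + 48995*(-1/13261) = (7/108)*(-1/22226) - 48995/13261 = -7/2400408 - 48995/13261 = -117608082787/31831810488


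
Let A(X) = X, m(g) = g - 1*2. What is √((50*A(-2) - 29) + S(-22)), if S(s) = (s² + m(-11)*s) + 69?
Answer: √710 ≈ 26.646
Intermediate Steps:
m(g) = -2 + g (m(g) = g - 2 = -2 + g)
S(s) = 69 + s² - 13*s (S(s) = (s² + (-2 - 11)*s) + 69 = (s² - 13*s) + 69 = 69 + s² - 13*s)
√((50*A(-2) - 29) + S(-22)) = √((50*(-2) - 29) + (69 + (-22)² - 13*(-22))) = √((-100 - 29) + (69 + 484 + 286)) = √(-129 + 839) = √710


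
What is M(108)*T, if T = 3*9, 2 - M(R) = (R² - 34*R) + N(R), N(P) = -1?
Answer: -215703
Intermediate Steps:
M(R) = 3 - R² + 34*R (M(R) = 2 - ((R² - 34*R) - 1) = 2 - (-1 + R² - 34*R) = 2 + (1 - R² + 34*R) = 3 - R² + 34*R)
T = 27
M(108)*T = (3 - 1*108² + 34*108)*27 = (3 - 1*11664 + 3672)*27 = (3 - 11664 + 3672)*27 = -7989*27 = -215703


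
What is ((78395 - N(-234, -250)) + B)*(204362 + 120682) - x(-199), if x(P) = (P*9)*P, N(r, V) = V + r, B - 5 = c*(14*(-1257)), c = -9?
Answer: 77121533295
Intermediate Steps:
B = 158387 (B = 5 - 126*(-1257) = 5 - 9*(-17598) = 5 + 158382 = 158387)
x(P) = 9*P² (x(P) = (9*P)*P = 9*P²)
((78395 - N(-234, -250)) + B)*(204362 + 120682) - x(-199) = ((78395 - (-250 - 234)) + 158387)*(204362 + 120682) - 9*(-199)² = ((78395 - 1*(-484)) + 158387)*325044 - 9*39601 = ((78395 + 484) + 158387)*325044 - 1*356409 = (78879 + 158387)*325044 - 356409 = 237266*325044 - 356409 = 77121889704 - 356409 = 77121533295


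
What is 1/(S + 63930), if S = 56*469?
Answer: 1/90194 ≈ 1.1087e-5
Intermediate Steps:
S = 26264
1/(S + 63930) = 1/(26264 + 63930) = 1/90194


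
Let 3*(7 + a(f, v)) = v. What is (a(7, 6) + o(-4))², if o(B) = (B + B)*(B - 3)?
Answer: 2601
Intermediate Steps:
o(B) = 2*B*(-3 + B) (o(B) = (2*B)*(-3 + B) = 2*B*(-3 + B))
a(f, v) = -7 + v/3
(a(7, 6) + o(-4))² = ((-7 + (⅓)*6) + 2*(-4)*(-3 - 4))² = ((-7 + 2) + 2*(-4)*(-7))² = (-5 + 56)² = 51² = 2601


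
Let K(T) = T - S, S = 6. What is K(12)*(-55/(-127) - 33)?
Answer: -24816/127 ≈ -195.40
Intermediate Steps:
K(T) = -6 + T (K(T) = T - 1*6 = T - 6 = -6 + T)
K(12)*(-55/(-127) - 33) = (-6 + 12)*(-55/(-127) - 33) = 6*(-55*(-1/127) - 33) = 6*(55/127 - 33) = 6*(-4136/127) = -24816/127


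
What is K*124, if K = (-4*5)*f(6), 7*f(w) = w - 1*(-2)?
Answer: -19840/7 ≈ -2834.3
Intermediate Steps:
f(w) = 2/7 + w/7 (f(w) = (w - 1*(-2))/7 = (w + 2)/7 = (2 + w)/7 = 2/7 + w/7)
K = -160/7 (K = (-4*5)*(2/7 + (⅐)*6) = -20*(2/7 + 6/7) = -20*8/7 = -160/7 ≈ -22.857)
K*124 = -160/7*124 = -19840/7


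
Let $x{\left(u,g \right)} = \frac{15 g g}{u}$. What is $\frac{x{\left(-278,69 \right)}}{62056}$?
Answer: $- \frac{71415}{17251568} \approx -0.0041396$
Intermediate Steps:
$x{\left(u,g \right)} = \frac{15 g^{2}}{u}$
$\frac{x{\left(-278,69 \right)}}{62056} = \frac{15 \cdot 69^{2} \frac{1}{-278}}{62056} = 15 \cdot 4761 \left(- \frac{1}{278}\right) \frac{1}{62056} = \left(- \frac{71415}{278}\right) \frac{1}{62056} = - \frac{71415}{17251568}$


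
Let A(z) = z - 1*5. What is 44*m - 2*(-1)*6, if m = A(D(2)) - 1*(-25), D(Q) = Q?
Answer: 980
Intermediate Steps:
A(z) = -5 + z (A(z) = z - 5 = -5 + z)
m = 22 (m = (-5 + 2) - 1*(-25) = -3 + 25 = 22)
44*m - 2*(-1)*6 = 44*22 - 2*(-1)*6 = 968 + 2*6 = 968 + 12 = 980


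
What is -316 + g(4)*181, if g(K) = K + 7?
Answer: 1675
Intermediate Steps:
g(K) = 7 + K
-316 + g(4)*181 = -316 + (7 + 4)*181 = -316 + 11*181 = -316 + 1991 = 1675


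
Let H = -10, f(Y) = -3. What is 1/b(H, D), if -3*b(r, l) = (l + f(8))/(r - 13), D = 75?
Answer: 23/24 ≈ 0.95833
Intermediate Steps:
b(r, l) = -(-3 + l)/(3*(-13 + r)) (b(r, l) = -(l - 3)/(3*(r - 13)) = -(-3 + l)/(3*(-13 + r)))
1/b(H, D) = 1/((3 - 1*75)/(3*(-13 - 10))) = 1/((⅓)*(3 - 75)/(-23)) = 1/((⅓)*(-1/23)*(-72)) = 1/(24/23) = 23/24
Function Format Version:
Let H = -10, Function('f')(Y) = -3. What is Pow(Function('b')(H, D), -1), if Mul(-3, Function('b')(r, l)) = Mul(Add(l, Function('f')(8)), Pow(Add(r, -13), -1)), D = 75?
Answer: Rational(23, 24) ≈ 0.95833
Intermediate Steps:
Function('b')(r, l) = Mul(Rational(-1, 3), Pow(Add(-13, r), -1), Add(-3, l)) (Function('b')(r, l) = Mul(Rational(-1, 3), Mul(Add(l, -3), Pow(Add(r, -13), -1))) = Mul(Rational(-1, 3), Mul(Add(-3, l), Pow(Add(-13, r), -1))) = Mul(Rational(-1, 3), Mul(Pow(Add(-13, r), -1), Add(-3, l))) = Mul(Rational(-1, 3), Pow(Add(-13, r), -1), Add(-3, l)))
Pow(Function('b')(H, D), -1) = Pow(Mul(Rational(1, 3), Pow(Add(-13, -10), -1), Add(3, Mul(-1, 75))), -1) = Pow(Mul(Rational(1, 3), Pow(-23, -1), Add(3, -75)), -1) = Pow(Mul(Rational(1, 3), Rational(-1, 23), -72), -1) = Pow(Rational(24, 23), -1) = Rational(23, 24)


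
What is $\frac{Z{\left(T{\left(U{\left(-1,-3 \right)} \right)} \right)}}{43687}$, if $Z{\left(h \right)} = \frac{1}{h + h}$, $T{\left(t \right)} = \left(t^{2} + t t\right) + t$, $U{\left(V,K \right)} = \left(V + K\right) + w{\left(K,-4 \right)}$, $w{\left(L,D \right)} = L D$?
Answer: $\frac{1}{11882864} \approx 8.4155 \cdot 10^{-8}$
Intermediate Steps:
$w{\left(L,D \right)} = D L$
$U{\left(V,K \right)} = V - 3 K$ ($U{\left(V,K \right)} = \left(V + K\right) - 4 K = \left(K + V\right) - 4 K = V - 3 K$)
$T{\left(t \right)} = t + 2 t^{2}$ ($T{\left(t \right)} = \left(t^{2} + t^{2}\right) + t = 2 t^{2} + t = t + 2 t^{2}$)
$Z{\left(h \right)} = \frac{1}{2 h}$
$\frac{Z{\left(T{\left(U{\left(-1,-3 \right)} \right)} \right)}}{43687} = \frac{\frac{1}{2} \frac{1}{\left(-1 - -9\right) \left(1 + 2 \left(-1 - -9\right)\right)}}{43687} = \frac{1}{2 \left(-1 + 9\right) \left(1 + 2 \left(-1 + 9\right)\right)} \frac{1}{43687} = \frac{1}{2 \cdot 8 \left(1 + 2 \cdot 8\right)} \frac{1}{43687} = \frac{1}{2 \cdot 8 \left(1 + 16\right)} \frac{1}{43687} = \frac{1}{2 \cdot 8 \cdot 17} \cdot \frac{1}{43687} = \frac{1}{2 \cdot 136} \cdot \frac{1}{43687} = \frac{1}{2} \cdot \frac{1}{136} \cdot \frac{1}{43687} = \frac{1}{272} \cdot \frac{1}{43687} = \frac{1}{11882864}$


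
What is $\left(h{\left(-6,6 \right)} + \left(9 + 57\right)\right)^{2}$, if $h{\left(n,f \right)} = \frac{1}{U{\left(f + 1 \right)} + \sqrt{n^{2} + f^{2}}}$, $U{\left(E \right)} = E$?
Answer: $\frac{2283193}{529} + \frac{18132 \sqrt{2}}{529} \approx 4364.5$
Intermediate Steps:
$h{\left(n,f \right)} = \frac{1}{1 + f + \sqrt{f^{2} + n^{2}}}$ ($h{\left(n,f \right)} = \frac{1}{\left(f + 1\right) + \sqrt{n^{2} + f^{2}}} = \frac{1}{\left(1 + f\right) + \sqrt{f^{2} + n^{2}}} = \frac{1}{1 + f + \sqrt{f^{2} + n^{2}}}$)
$\left(h{\left(-6,6 \right)} + \left(9 + 57\right)\right)^{2} = \left(\frac{1}{1 + 6 + \sqrt{6^{2} + \left(-6\right)^{2}}} + \left(9 + 57\right)\right)^{2} = \left(\frac{1}{1 + 6 + \sqrt{36 + 36}} + 66\right)^{2} = \left(\frac{1}{1 + 6 + \sqrt{72}} + 66\right)^{2} = \left(\frac{1}{1 + 6 + 6 \sqrt{2}} + 66\right)^{2} = \left(\frac{1}{7 + 6 \sqrt{2}} + 66\right)^{2} = \left(66 + \frac{1}{7 + 6 \sqrt{2}}\right)^{2}$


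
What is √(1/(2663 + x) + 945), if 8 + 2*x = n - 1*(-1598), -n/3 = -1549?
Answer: √126349328831/11563 ≈ 30.741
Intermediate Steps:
n = 4647 (n = -3*(-1549) = 4647)
x = 6237/2 (x = -4 + (4647 - 1*(-1598))/2 = -4 + (4647 + 1598)/2 = -4 + (½)*6245 = -4 + 6245/2 = 6237/2 ≈ 3118.5)
√(1/(2663 + x) + 945) = √(1/(2663 + 6237/2) + 945) = √(1/(11563/2) + 945) = √(2/11563 + 945) = √(10927037/11563) = √126349328831/11563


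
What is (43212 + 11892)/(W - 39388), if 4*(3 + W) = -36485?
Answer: -73472/64683 ≈ -1.1359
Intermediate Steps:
W = -36497/4 (W = -3 + (¼)*(-36485) = -3 - 36485/4 = -36497/4 ≈ -9124.3)
(43212 + 11892)/(W - 39388) = (43212 + 11892)/(-36497/4 - 39388) = 55104/(-194049/4) = 55104*(-4/194049) = -73472/64683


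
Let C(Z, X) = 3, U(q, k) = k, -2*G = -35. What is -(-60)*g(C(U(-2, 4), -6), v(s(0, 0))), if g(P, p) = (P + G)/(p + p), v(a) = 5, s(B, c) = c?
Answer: 123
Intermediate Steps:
G = 35/2 (G = -½*(-35) = 35/2 ≈ 17.500)
g(P, p) = (35/2 + P)/(2*p) (g(P, p) = (P + 35/2)/(p + p) = (35/2 + P)/((2*p)) = (35/2 + P)*(1/(2*p)) = (35/2 + P)/(2*p))
-(-60)*g(C(U(-2, 4), -6), v(s(0, 0))) = -(-60)*(¼)*(35 + 2*3)/5 = -(-60)*(¼)*(⅕)*(35 + 6) = -(-60)*(¼)*(⅕)*41 = -(-60)*41/20 = -1*(-123) = 123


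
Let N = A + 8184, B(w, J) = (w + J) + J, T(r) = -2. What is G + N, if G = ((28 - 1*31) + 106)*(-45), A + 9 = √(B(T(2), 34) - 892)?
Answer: 3540 + I*√826 ≈ 3540.0 + 28.74*I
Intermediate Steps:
B(w, J) = w + 2*J (B(w, J) = (J + w) + J = w + 2*J)
A = -9 + I*√826 (A = -9 + √((-2 + 2*34) - 892) = -9 + √((-2 + 68) - 892) = -9 + √(66 - 892) = -9 + √(-826) = -9 + I*√826 ≈ -9.0 + 28.74*I)
N = 8175 + I*√826 (N = (-9 + I*√826) + 8184 = 8175 + I*√826 ≈ 8175.0 + 28.74*I)
G = -4635 (G = ((28 - 31) + 106)*(-45) = (-3 + 106)*(-45) = 103*(-45) = -4635)
G + N = -4635 + (8175 + I*√826) = 3540 + I*√826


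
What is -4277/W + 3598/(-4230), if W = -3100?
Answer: 693791/1311300 ≈ 0.52909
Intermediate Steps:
-4277/W + 3598/(-4230) = -4277/(-3100) + 3598/(-4230) = -4277*(-1/3100) + 3598*(-1/4230) = 4277/3100 - 1799/2115 = 693791/1311300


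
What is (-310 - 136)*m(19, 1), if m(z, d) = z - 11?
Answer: -3568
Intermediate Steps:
m(z, d) = -11 + z
(-310 - 136)*m(19, 1) = (-310 - 136)*(-11 + 19) = -446*8 = -3568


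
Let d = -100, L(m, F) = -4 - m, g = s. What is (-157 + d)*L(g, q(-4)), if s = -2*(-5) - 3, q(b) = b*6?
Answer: 2827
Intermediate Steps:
q(b) = 6*b
s = 7 (s = 10 - 3 = 7)
g = 7
(-157 + d)*L(g, q(-4)) = (-157 - 100)*(-4 - 1*7) = -257*(-4 - 7) = -257*(-11) = 2827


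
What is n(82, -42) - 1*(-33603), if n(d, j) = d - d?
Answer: 33603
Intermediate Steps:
n(d, j) = 0
n(82, -42) - 1*(-33603) = 0 - 1*(-33603) = 0 + 33603 = 33603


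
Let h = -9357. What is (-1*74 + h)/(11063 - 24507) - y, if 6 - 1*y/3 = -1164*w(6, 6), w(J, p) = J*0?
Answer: -232561/13444 ≈ -17.298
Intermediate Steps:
w(J, p) = 0
y = 18 (y = 18 - (-3492)*0 = 18 - 3*0 = 18 + 0 = 18)
(-1*74 + h)/(11063 - 24507) - y = (-1*74 - 9357)/(11063 - 24507) - 1*18 = (-74 - 9357)/(-13444) - 18 = -9431*(-1/13444) - 18 = 9431/13444 - 18 = -232561/13444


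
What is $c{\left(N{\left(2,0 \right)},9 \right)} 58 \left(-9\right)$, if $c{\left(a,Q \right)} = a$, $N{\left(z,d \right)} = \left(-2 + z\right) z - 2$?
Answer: $1044$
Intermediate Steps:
$N{\left(z,d \right)} = -2 + z \left(-2 + z\right)$ ($N{\left(z,d \right)} = z \left(-2 + z\right) - 2 = -2 + z \left(-2 + z\right)$)
$c{\left(N{\left(2,0 \right)},9 \right)} 58 \left(-9\right) = \left(-2 + 2^{2} - 4\right) 58 \left(-9\right) = \left(-2 + 4 - 4\right) 58 \left(-9\right) = \left(-2\right) 58 \left(-9\right) = \left(-116\right) \left(-9\right) = 1044$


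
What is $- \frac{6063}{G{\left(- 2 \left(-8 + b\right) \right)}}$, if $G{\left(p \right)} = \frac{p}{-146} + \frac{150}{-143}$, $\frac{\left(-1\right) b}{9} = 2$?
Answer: $\frac{63291657}{14668} \approx 4314.9$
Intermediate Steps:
$b = -18$ ($b = \left(-9\right) 2 = -18$)
$G{\left(p \right)} = - \frac{150}{143} - \frac{p}{146}$ ($G{\left(p \right)} = p \left(- \frac{1}{146}\right) + 150 \left(- \frac{1}{143}\right) = - \frac{p}{146} - \frac{150}{143} = - \frac{150}{143} - \frac{p}{146}$)
$- \frac{6063}{G{\left(- 2 \left(-8 + b\right) \right)}} = - \frac{6063}{- \frac{150}{143} - \frac{\left(-2\right) \left(-8 - 18\right)}{146}} = - \frac{6063}{- \frac{150}{143} - \frac{\left(-2\right) \left(-26\right)}{146}} = - \frac{6063}{- \frac{150}{143} - \frac{26}{73}} = - \frac{6063}{- \frac{14668}{10439}} = \left(-6063\right) \left(- \frac{10439}{14668}\right) = \frac{63291657}{14668}$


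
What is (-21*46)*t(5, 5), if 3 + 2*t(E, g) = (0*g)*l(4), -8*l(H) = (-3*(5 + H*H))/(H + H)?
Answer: 1449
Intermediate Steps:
l(H) = -(-15 - 3*H²)/(16*H) (l(H) = -(-3*(5 + H*H))/(8*(H + H)) = -(-3*(5 + H²))/(8*(2*H)) = -(-15 - 3*H²)*1/(2*H)/8 = -(-15 - 3*H²)/(16*H))
t(E, g) = -3/2 (t(E, g) = -3/2 + ((0*g)*((3/16)*(5 + 4²)/4))/2 = -3/2 + (0*((3/16)*(¼)*(5 + 16)))/2 = -3/2 + (0*((3/16)*(¼)*21))/2 = -3/2 + (0*(63/64))/2 = -3/2 + (½)*0 = -3/2 + 0 = -3/2)
(-21*46)*t(5, 5) = -21*46*(-3/2) = -966*(-3/2) = 1449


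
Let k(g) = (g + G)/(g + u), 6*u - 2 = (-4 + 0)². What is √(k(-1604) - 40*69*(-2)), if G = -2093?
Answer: 7*√288873233/1601 ≈ 74.312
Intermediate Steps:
u = 3 (u = ⅓ + (-4 + 0)²/6 = ⅓ + (⅙)*(-4)² = ⅓ + (⅙)*16 = ⅓ + 8/3 = 3)
k(g) = (-2093 + g)/(3 + g) (k(g) = (g - 2093)/(g + 3) = (-2093 + g)/(3 + g))
√(k(-1604) - 40*69*(-2)) = √((-2093 - 1604)/(3 - 1604) - 40*69*(-2)) = √(-3697/(-1601) - 2760*(-2)) = √(-1/1601*(-3697) + 5520) = √(3697/1601 + 5520) = √(8841217/1601) = 7*√288873233/1601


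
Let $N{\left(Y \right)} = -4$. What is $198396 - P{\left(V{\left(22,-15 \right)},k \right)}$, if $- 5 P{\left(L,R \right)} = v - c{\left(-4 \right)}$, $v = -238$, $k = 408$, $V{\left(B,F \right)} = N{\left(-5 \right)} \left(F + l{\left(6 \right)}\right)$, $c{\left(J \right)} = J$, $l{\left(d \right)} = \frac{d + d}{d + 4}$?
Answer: $\frac{991746}{5} \approx 1.9835 \cdot 10^{5}$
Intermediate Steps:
$l{\left(d \right)} = \frac{2 d}{4 + d}$
$V{\left(B,F \right)} = - \frac{24}{5} - 4 F$ ($V{\left(B,F \right)} = - 4 \left(F + 2 \cdot 6 \frac{1}{4 + 6}\right) = - 4 \left(F + 2 \cdot 6 \cdot \frac{1}{10}\right) = - 4 \left(F + \frac{6}{5}\right) = - 4 \left(\frac{6}{5} + F\right) = - \frac{24}{5} - 4 F$)
$P{\left(L,R \right)} = \frac{234}{5}$ ($P{\left(L,R \right)} = - \frac{-238 - -4}{5} = - \frac{-238 + 4}{5} = \left(- \frac{1}{5}\right) \left(-234\right) = \frac{234}{5}$)
$198396 - P{\left(V{\left(22,-15 \right)},k \right)} = 198396 - \frac{234}{5} = \frac{991746}{5}$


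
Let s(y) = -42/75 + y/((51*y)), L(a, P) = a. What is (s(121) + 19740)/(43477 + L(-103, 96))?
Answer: 25167811/55301850 ≈ 0.45510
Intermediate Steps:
s(y) = -689/1275 (s(y) = -42*1/75 + y*(1/(51*y)) = -14/25 + 1/51 = -689/1275)
(s(121) + 19740)/(43477 + L(-103, 96)) = (-689/1275 + 19740)/(43477 - 103) = (25167811/1275)/43374 = (25167811/1275)*(1/43374) = 25167811/55301850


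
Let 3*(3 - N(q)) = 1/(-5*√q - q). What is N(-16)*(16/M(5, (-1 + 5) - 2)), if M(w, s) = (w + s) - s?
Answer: 5888/615 - 4*I/123 ≈ 9.574 - 0.03252*I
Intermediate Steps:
M(w, s) = w (M(w, s) = (s + w) - s = w)
N(q) = 3 - 1/(3*(-q - 5*√q)) (N(q) = 3 - 1/(3*(-5*√q - q)) = 3 - 1/(3*(-q - 5*√q)))
N(-16)*(16/M(5, (-1 + 5) - 2)) = ((1 + 9*(-16) + 45*√(-16))/(3*(-16 + 5*√(-16))))*(16/5) = ((1 - 144 + 45*(4*I))/(3*(-16 + 5*(4*I))))*(16*(⅕)) = ((1 - 144 + 180*I)/(3*(-16 + 20*I)))*(16/5) = (((-16 - 20*I)/656)*(-143 + 180*I)/3)*(16/5) = ((-143 + 180*I)*(-16 - 20*I)/1968)*(16/5) = (-143 + 180*I)*(-16 - 20*I)/615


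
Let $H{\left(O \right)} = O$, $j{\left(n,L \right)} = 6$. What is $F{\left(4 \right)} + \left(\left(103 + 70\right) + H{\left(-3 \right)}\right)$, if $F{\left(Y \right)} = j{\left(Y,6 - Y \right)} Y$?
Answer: $194$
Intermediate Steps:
$F{\left(Y \right)} = 6 Y$
$F{\left(4 \right)} + \left(\left(103 + 70\right) + H{\left(-3 \right)}\right) = 6 \cdot 4 + \left(\left(103 + 70\right) - 3\right) = 24 + \left(173 - 3\right) = 24 + 170 = 194$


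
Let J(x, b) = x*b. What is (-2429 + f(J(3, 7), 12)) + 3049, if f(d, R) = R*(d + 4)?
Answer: 920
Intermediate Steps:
J(x, b) = b*x
f(d, R) = R*(4 + d)
(-2429 + f(J(3, 7), 12)) + 3049 = (-2429 + 12*(4 + 7*3)) + 3049 = (-2429 + 12*(4 + 21)) + 3049 = (-2429 + 12*25) + 3049 = (-2429 + 300) + 3049 = -2129 + 3049 = 920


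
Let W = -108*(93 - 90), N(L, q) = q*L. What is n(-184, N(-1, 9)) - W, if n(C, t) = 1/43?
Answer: 13933/43 ≈ 324.02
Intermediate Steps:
N(L, q) = L*q
W = -324 (W = -108*3 = -324)
n(C, t) = 1/43
n(-184, N(-1, 9)) - W = 1/43 - 1*(-324) = 1/43 + 324 = 13933/43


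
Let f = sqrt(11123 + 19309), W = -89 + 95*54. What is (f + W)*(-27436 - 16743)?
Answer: -222706339 - 176716*sqrt(1902) ≈ -2.3041e+8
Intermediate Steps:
W = 5041 (W = -89 + 5130 = 5041)
f = 4*sqrt(1902) (f = sqrt(30432) = 4*sqrt(1902) ≈ 174.45)
(f + W)*(-27436 - 16743) = (4*sqrt(1902) + 5041)*(-27436 - 16743) = (5041 + 4*sqrt(1902))*(-44179) = -222706339 - 176716*sqrt(1902)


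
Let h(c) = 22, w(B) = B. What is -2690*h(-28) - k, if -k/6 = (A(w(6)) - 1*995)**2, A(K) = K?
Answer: 5809546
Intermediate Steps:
k = -5868726 (k = -6*(6 - 1*995)**2 = -6*(6 - 995)**2 = -6*(-989)**2 = -6*978121 = -5868726)
-2690*h(-28) - k = -2690*22 - 1*(-5868726) = -59180 + 5868726 = 5809546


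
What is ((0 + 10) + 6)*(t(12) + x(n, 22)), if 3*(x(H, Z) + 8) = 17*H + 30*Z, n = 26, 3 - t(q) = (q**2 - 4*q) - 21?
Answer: 13792/3 ≈ 4597.3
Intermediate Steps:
t(q) = 24 - q**2 + 4*q (t(q) = 3 - ((q**2 - 4*q) - 21) = 3 - (-21 + q**2 - 4*q) = 3 + (21 - q**2 + 4*q) = 24 - q**2 + 4*q)
x(H, Z) = -8 + 10*Z + 17*H/3 (x(H, Z) = -8 + (17*H + 30*Z)/3 = -8 + (10*Z + 17*H/3) = -8 + 10*Z + 17*H/3)
((0 + 10) + 6)*(t(12) + x(n, 22)) = ((0 + 10) + 6)*((24 - 1*12**2 + 4*12) + (-8 + 10*22 + (17/3)*26)) = (10 + 6)*((24 - 1*144 + 48) + (-8 + 220 + 442/3)) = 16*((24 - 144 + 48) + 1078/3) = 16*(-72 + 1078/3) = 16*(862/3) = 13792/3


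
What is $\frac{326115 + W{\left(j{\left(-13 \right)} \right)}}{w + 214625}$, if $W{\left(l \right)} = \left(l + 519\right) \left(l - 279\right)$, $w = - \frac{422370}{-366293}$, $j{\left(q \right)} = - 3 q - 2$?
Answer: $\frac{70168185959}{78616057495} \approx 0.89254$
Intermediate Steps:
$j{\left(q \right)} = -2 - 3 q$
$w = \frac{422370}{366293}$ ($w = \left(-422370\right) \left(- \frac{1}{366293}\right) = \frac{422370}{366293} \approx 1.1531$)
$W{\left(l \right)} = \left(-279 + l\right) \left(519 + l\right)$ ($W{\left(l \right)} = \left(519 + l\right) \left(-279 + l\right) = \left(-279 + l\right) \left(519 + l\right)$)
$\frac{326115 + W{\left(j{\left(-13 \right)} \right)}}{w + 214625} = \frac{326115 + \left(-144801 + \left(-2 - -39\right)^{2} + 240 \left(-2 - -39\right)\right)}{\frac{422370}{366293} + 214625} = \frac{326115 + \left(-144801 + \left(-2 + 39\right)^{2} + 240 \left(-2 + 39\right)\right)}{\frac{78616057495}{366293}} = \left(326115 + \left(-144801 + 37^{2} + 240 \cdot 37\right)\right) \frac{366293}{78616057495} = \left(326115 + \left(-144801 + 1369 + 8880\right)\right) \frac{366293}{78616057495} = \left(326115 - 134552\right) \frac{366293}{78616057495} = 191563 \cdot \frac{366293}{78616057495} = \frac{70168185959}{78616057495}$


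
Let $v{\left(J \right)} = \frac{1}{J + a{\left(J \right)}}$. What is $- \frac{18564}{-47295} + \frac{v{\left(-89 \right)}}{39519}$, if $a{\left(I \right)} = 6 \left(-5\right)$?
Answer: $\frac{9700223101}{24713009055} \approx 0.39251$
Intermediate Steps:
$a{\left(I \right)} = -30$
$v{\left(J \right)} = \frac{1}{-30 + J}$ ($v{\left(J \right)} = \frac{1}{J - 30} = \frac{1}{-30 + J}$)
$- \frac{18564}{-47295} + \frac{v{\left(-89 \right)}}{39519} = - \frac{18564}{-47295} + \frac{1}{\left(-30 - 89\right) 39519} = \left(-18564\right) \left(- \frac{1}{47295}\right) + \frac{1}{-119} \cdot \frac{1}{39519} = \frac{6188}{15765} - \frac{1}{4702761} = \frac{9700223101}{24713009055}$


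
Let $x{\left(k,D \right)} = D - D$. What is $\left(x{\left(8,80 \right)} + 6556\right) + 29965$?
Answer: $36521$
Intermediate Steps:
$x{\left(k,D \right)} = 0$
$\left(x{\left(8,80 \right)} + 6556\right) + 29965 = \left(0 + 6556\right) + 29965 = 6556 + 29965 = 36521$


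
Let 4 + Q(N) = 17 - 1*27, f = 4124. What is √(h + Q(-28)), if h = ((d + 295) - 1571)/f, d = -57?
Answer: I*√60900139/2062 ≈ 3.7846*I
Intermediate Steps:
Q(N) = -14 (Q(N) = -4 + (17 - 1*27) = -4 + (17 - 27) = -4 - 10 = -14)
h = -1333/4124 (h = ((-57 + 295) - 1571)/4124 = (238 - 1571)*(1/4124) = -1333*1/4124 = -1333/4124 ≈ -0.32323)
√(h + Q(-28)) = √(-1333/4124 - 14) = √(-59069/4124) = I*√60900139/2062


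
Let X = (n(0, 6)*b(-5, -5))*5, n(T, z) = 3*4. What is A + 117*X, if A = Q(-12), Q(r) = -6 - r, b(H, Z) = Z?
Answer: -35094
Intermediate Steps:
n(T, z) = 12
X = -300 (X = (12*(-5))*5 = -60*5 = -300)
A = 6 (A = -6 - 1*(-12) = -6 + 12 = 6)
A + 117*X = 6 + 117*(-300) = 6 - 35100 = -35094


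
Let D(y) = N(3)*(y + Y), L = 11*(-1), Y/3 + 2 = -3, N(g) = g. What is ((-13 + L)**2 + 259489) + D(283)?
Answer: 260869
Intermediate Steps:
Y = -15 (Y = -6 + 3*(-3) = -6 - 9 = -15)
L = -11
D(y) = -45 + 3*y (D(y) = 3*(y - 15) = 3*(-15 + y) = -45 + 3*y)
((-13 + L)**2 + 259489) + D(283) = ((-13 - 11)**2 + 259489) + (-45 + 3*283) = ((-24)**2 + 259489) + (-45 + 849) = (576 + 259489) + 804 = 260065 + 804 = 260869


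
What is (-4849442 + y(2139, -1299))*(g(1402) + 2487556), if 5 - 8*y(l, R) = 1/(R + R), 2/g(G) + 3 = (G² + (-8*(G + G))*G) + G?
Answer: -1231995558270690495444003/102127937704 ≈ -1.2063e+13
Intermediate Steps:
g(G) = 2/(-3 + G - 15*G²) (g(G) = 2/(-3 + ((G² + (-8*(G + G))*G) + G)) = 2/(-3 + ((G² + (-16*G)*G) + G)) = 2/(-3 + ((G² - 16*G²) + G)) = 2/(-3 + (-15*G² + G)) = 2/(-3 + (G - 15*G²)) = 2/(-3 + G - 15*G²))
y(l, R) = 5/8 - 1/(16*R) (y(l, R) = 5/8 - 1/(8*(R + R)) = 5/8 - 1/(2*R)/8 = 5/8 - 1/(16*R))
(-4849442 + y(2139, -1299))*(g(1402) + 2487556) = (-4849442 + (1/16)*(-1 + 10*(-1299))/(-1299))*(-2/(3 - 1*1402 + 15*1402²) + 2487556) = (-4849442 + (1/16)*(-1/1299)*(-1 - 12990))*(-2/(3 - 1402 + 15*1965604) + 2487556) = (-4849442 + (1/16)*(-1/1299)*(-12991))*(-2/(3 - 1402 + 29484060) + 2487556) = (-4849442 + 12991/20784)*(-2/29482661 + 2487556) = -100790789537*(-2*1/29482661 + 2487556)/20784 = -100790789537*(-2/29482661 + 2487556)/20784 = -100790789537/20784*73339770266514/29482661 = -1231995558270690495444003/102127937704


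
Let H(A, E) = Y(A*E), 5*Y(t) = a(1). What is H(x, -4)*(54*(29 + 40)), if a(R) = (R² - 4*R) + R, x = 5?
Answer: -7452/5 ≈ -1490.4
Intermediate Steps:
a(R) = R² - 3*R
Y(t) = -⅖ (Y(t) = (1*(-3 + 1))/5 = (1*(-2))/5 = (⅕)*(-2) = -⅖)
H(A, E) = -⅖
H(x, -4)*(54*(29 + 40)) = -108*(29 + 40)/5 = -108*69/5 = -⅖*3726 = -7452/5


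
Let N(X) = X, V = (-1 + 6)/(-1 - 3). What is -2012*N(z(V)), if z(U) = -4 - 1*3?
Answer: 14084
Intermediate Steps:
V = -5/4 (V = 5/(-4) = 5*(-¼) = -5/4 ≈ -1.2500)
z(U) = -7 (z(U) = -4 - 3 = -7)
-2012*N(z(V)) = -2012*(-7) = 14084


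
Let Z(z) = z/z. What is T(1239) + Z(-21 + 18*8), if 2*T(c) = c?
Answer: 1241/2 ≈ 620.50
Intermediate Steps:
T(c) = c/2
Z(z) = 1
T(1239) + Z(-21 + 18*8) = (1/2)*1239 + 1 = 1239/2 + 1 = 1241/2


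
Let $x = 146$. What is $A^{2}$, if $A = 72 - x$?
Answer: $5476$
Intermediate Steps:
$A = -74$ ($A = 72 - 146 = -74$)
$A^{2} = \left(-74\right)^{2} = 5476$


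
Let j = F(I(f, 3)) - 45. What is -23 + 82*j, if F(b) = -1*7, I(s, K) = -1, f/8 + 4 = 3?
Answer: -4287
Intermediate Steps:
f = -8 (f = -32 + 8*3 = -32 + 24 = -8)
F(b) = -7
j = -52 (j = -7 - 45 = -52)
-23 + 82*j = -23 + 82*(-52) = -23 - 4264 = -4287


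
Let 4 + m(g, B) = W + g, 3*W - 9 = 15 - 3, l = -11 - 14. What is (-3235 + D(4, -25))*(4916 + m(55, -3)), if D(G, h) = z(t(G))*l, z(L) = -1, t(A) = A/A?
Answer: -15966540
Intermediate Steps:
t(A) = 1
l = -25
W = 7 (W = 3 + (15 - 3)/3 = 3 + (1/3)*12 = 3 + 4 = 7)
D(G, h) = 25 (D(G, h) = -1*(-25) = 25)
m(g, B) = 3 + g (m(g, B) = -4 + (7 + g) = 3 + g)
(-3235 + D(4, -25))*(4916 + m(55, -3)) = (-3235 + 25)*(4916 + (3 + 55)) = -3210*(4916 + 58) = -3210*4974 = -15966540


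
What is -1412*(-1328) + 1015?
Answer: 1876151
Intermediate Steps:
-1412*(-1328) + 1015 = 1875136 + 1015 = 1876151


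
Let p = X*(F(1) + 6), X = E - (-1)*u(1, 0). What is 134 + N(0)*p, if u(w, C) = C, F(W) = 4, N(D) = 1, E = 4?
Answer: 174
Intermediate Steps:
X = 4 (X = 4 - (-1)*0 = 4 - 1*0 = 4 + 0 = 4)
p = 40 (p = 4*(4 + 6) = 4*10 = 40)
134 + N(0)*p = 134 + 1*40 = 134 + 40 = 174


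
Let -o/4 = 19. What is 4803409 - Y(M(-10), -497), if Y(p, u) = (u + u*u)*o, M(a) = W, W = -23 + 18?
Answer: 23538321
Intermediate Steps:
o = -76 (o = -4*19 = -76)
W = -5
M(a) = -5
Y(p, u) = -76*u - 76*u² (Y(p, u) = (u + u*u)*(-76) = (u + u²)*(-76) = -76*u - 76*u²)
4803409 - Y(M(-10), -497) = 4803409 - (-76)*(-497)*(1 - 497) = 4803409 - (-76)*(-497)*(-496) = 4803409 - 1*(-18734912) = 4803409 + 18734912 = 23538321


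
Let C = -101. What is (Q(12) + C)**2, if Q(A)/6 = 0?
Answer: 10201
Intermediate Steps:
Q(A) = 0 (Q(A) = 6*0 = 0)
(Q(12) + C)**2 = (0 - 101)**2 = (-101)**2 = 10201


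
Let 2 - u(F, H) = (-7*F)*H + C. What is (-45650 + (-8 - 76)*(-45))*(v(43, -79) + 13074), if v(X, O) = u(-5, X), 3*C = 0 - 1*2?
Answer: -1453517050/3 ≈ -4.8451e+8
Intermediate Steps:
C = -⅔ (C = (0 - 1*2)/3 = (0 - 2)/3 = (⅓)*(-2) = -⅔ ≈ -0.66667)
u(F, H) = 8/3 + 7*F*H (u(F, H) = 2 - ((-7*F)*H - ⅔) = 2 - (-7*F*H - ⅔) = 2 - (-⅔ - 7*F*H) = 2 + (⅔ + 7*F*H) = 8/3 + 7*F*H)
v(X, O) = 8/3 - 35*X (v(X, O) = 8/3 + 7*(-5)*X = 8/3 - 35*X)
(-45650 + (-8 - 76)*(-45))*(v(43, -79) + 13074) = (-45650 + (-8 - 76)*(-45))*((8/3 - 35*43) + 13074) = (-45650 - 84*(-45))*((8/3 - 1505) + 13074) = (-45650 + 3780)*(-4507/3 + 13074) = -41870*34715/3 = -1453517050/3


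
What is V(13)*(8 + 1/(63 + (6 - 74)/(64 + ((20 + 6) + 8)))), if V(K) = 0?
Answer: 0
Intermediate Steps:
V(13)*(8 + 1/(63 + (6 - 74)/(64 + ((20 + 6) + 8)))) = 0*(8 + 1/(63 + (6 - 74)/(64 + ((20 + 6) + 8)))) = 0*(8 + 1/(63 - 68/(64 + (26 + 8)))) = 0*(8 + 1/(63 - 68/(64 + 34))) = 0*(8 + 1/(63 - 68/98)) = 0*(8 + 1/(63 - 68*1/98)) = 0*(8 + 1/(63 - 34/49)) = 0*(8 + 1/(3053/49)) = 0*(8 + 49/3053) = 0*(24473/3053) = 0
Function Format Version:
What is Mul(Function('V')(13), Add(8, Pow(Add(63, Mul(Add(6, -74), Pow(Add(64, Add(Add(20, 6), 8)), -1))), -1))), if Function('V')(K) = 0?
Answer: 0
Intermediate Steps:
Mul(Function('V')(13), Add(8, Pow(Add(63, Mul(Add(6, -74), Pow(Add(64, Add(Add(20, 6), 8)), -1))), -1))) = Mul(0, Add(8, Pow(Add(63, Mul(Add(6, -74), Pow(Add(64, Add(Add(20, 6), 8)), -1))), -1))) = Mul(0, Add(8, Pow(Add(63, Mul(-68, Pow(Add(64, Add(26, 8)), -1))), -1))) = Mul(0, Add(8, Pow(Add(63, Mul(-68, Pow(Add(64, 34), -1))), -1))) = Mul(0, Add(8, Pow(Add(63, Mul(-68, Pow(98, -1))), -1))) = Mul(0, Add(8, Pow(Add(63, Mul(-68, Rational(1, 98))), -1))) = Mul(0, Add(8, Pow(Add(63, Rational(-34, 49)), -1))) = Mul(0, Add(8, Pow(Rational(3053, 49), -1))) = Mul(0, Add(8, Rational(49, 3053))) = Mul(0, Rational(24473, 3053)) = 0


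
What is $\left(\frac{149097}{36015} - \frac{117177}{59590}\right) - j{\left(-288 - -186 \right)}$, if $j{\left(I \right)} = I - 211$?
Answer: $\frac{9018726075}{28615118} \approx 315.17$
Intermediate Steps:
$j{\left(I \right)} = -211 + I$
$\left(\frac{149097}{36015} - \frac{117177}{59590}\right) - j{\left(-288 - -186 \right)} = \left(\frac{149097}{36015} - \frac{117177}{59590}\right) - \left(-211 - 102\right) = \left(149097 \cdot \frac{1}{36015} - \frac{117177}{59590}\right) - \left(-211 + \left(-288 + 186\right)\right) = \left(\frac{49699}{12005} - \frac{117177}{59590}\right) - \left(-211 - 102\right) = \frac{62194141}{28615118} - -313 = \frac{62194141}{28615118} + 313 = \frac{9018726075}{28615118}$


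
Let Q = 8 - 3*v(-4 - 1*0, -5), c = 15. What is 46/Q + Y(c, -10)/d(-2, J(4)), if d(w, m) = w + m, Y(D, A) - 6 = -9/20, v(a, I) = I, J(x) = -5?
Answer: 169/140 ≈ 1.2071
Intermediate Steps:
Y(D, A) = 111/20 (Y(D, A) = 6 - 9/20 = 111/20)
Q = 23 (Q = 8 - 3*(-5) = 8 + 15 = 23)
d(w, m) = m + w
46/Q + Y(c, -10)/d(-2, J(4)) = 46/23 + 111/(20*(-5 - 2)) = 46*(1/23) + (111/20)/(-7) = 2 + (111/20)*(-⅐) = 2 - 111/140 = 169/140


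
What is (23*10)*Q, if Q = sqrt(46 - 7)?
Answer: 230*sqrt(39) ≈ 1436.3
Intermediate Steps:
Q = sqrt(39) ≈ 6.2450
(23*10)*Q = (23*10)*sqrt(39) = 230*sqrt(39)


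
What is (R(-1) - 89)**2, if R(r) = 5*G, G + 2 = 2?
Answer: 7921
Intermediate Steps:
G = 0 (G = -2 + 2 = 0)
R(r) = 0 (R(r) = 5*0 = 0)
(R(-1) - 89)**2 = (0 - 89)**2 = (-89)**2 = 7921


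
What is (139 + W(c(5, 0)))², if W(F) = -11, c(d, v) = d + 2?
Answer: 16384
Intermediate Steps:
c(d, v) = 2 + d
(139 + W(c(5, 0)))² = (139 - 11)² = 128² = 16384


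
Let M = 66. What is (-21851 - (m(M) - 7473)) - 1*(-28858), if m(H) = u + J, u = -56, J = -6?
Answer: 14542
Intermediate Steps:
m(H) = -62 (m(H) = -56 - 6 = -62)
(-21851 - (m(M) - 7473)) - 1*(-28858) = (-21851 - (-62 - 7473)) - 1*(-28858) = (-21851 - 1*(-7535)) + 28858 = (-21851 + 7535) + 28858 = -14316 + 28858 = 14542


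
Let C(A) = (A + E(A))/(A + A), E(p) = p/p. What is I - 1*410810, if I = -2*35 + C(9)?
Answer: -3697915/9 ≈ -4.1088e+5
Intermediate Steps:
E(p) = 1
C(A) = (1 + A)/(2*A) (C(A) = (A + 1)/(A + A) = (1 + A)/((2*A)) = (1 + A)*(1/(2*A)) = (1 + A)/(2*A))
I = -625/9 (I = -2*35 + (½)*(1 + 9)/9 = -70 + (½)*(⅑)*10 = -70 + 5/9 = -625/9 ≈ -69.444)
I - 1*410810 = -625/9 - 1*410810 = -625/9 - 410810 = -3697915/9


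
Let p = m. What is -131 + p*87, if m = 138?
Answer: 11875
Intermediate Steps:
p = 138
-131 + p*87 = -131 + 138*87 = -131 + 12006 = 11875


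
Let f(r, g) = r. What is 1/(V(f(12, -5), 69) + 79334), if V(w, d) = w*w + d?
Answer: 1/79547 ≈ 1.2571e-5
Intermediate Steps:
V(w, d) = d + w**2 (V(w, d) = w**2 + d = d + w**2)
1/(V(f(12, -5), 69) + 79334) = 1/((69 + 12**2) + 79334) = 1/((69 + 144) + 79334) = 1/(213 + 79334) = 1/79547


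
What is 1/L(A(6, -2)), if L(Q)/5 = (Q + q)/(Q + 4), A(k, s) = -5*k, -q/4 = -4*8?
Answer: -13/245 ≈ -0.053061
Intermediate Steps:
q = 128 (q = -(-16)*8 = -4*(-32) = 128)
L(Q) = 5*(128 + Q)/(4 + Q) (L(Q) = 5*((Q + 128)/(Q + 4)) = 5*((128 + Q)/(4 + Q)) = 5*(128 + Q)/(4 + Q))
1/L(A(6, -2)) = 1/(5*(128 - 5*6)/(4 - 5*6)) = 1/(5*(128 - 30)/(4 - 30)) = 1/(5*98/(-26)) = 1/(5*(-1/26)*98) = 1/(-245/13) = -13/245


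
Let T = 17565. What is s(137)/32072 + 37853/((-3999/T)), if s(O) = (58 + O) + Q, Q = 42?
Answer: -7108095074759/42751976 ≈ -1.6626e+5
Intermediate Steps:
s(O) = 100 + O (s(O) = (58 + O) + 42 = 100 + O)
s(137)/32072 + 37853/((-3999/T)) = (100 + 137)/32072 + 37853/((-3999/17565)) = 237*(1/32072) + 37853/((-3999*1/17565)) = 237/32072 + 37853/(-1333/5855) = 237/32072 + 37853*(-5855/1333) = 237/32072 - 221629315/1333 = -7108095074759/42751976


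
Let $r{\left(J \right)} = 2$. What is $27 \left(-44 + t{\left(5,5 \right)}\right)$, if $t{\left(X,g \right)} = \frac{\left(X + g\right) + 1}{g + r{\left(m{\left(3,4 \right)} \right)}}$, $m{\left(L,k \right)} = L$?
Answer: $- \frac{8019}{7} \approx -1145.6$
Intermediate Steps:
$t{\left(X,g \right)} = \frac{1 + X + g}{2 + g}$ ($t{\left(X,g \right)} = \frac{\left(X + g\right) + 1}{g + 2} = \frac{1 + X + g}{2 + g}$)
$27 \left(-44 + t{\left(5,5 \right)}\right) = 27 \left(-44 + \frac{1 + 5 + 5}{2 + 5}\right) = 27 \left(-44 + \frac{1}{7} \cdot 11\right) = 27 \left(-44 + \frac{11}{7}\right) = 27 \left(- \frac{297}{7}\right) = - \frac{8019}{7}$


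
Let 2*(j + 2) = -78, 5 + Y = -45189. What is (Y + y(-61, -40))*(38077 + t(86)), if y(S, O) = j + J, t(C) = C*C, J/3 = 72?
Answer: -2047148987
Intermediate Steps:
Y = -45194 (Y = -5 - 45189 = -45194)
j = -41 (j = -2 + (½)*(-78) = -2 - 39 = -41)
J = 216 (J = 3*72 = 216)
t(C) = C²
y(S, O) = 175 (y(S, O) = -41 + 216 = 175)
(Y + y(-61, -40))*(38077 + t(86)) = (-45194 + 175)*(38077 + 86²) = -45019*(38077 + 7396) = -45019*45473 = -2047148987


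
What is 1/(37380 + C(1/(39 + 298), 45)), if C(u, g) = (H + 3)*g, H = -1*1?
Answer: 1/37470 ≈ 2.6688e-5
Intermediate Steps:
H = -1
C(u, g) = 2*g (C(u, g) = (-1 + 3)*g = 2*g)
1/(37380 + C(1/(39 + 298), 45)) = 1/(37380 + 2*45) = 1/(37380 + 90) = 1/37470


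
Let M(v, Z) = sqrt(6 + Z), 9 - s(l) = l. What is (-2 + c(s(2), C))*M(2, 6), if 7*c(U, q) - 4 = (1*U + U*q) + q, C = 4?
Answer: 58*sqrt(3)/7 ≈ 14.351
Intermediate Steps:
s(l) = 9 - l
c(U, q) = 4/7 + U/7 + q/7 + U*q/7 (c(U, q) = 4/7 + ((1*U + U*q) + q)/7 = 4/7 + ((U + U*q) + q)/7 = 4/7 + (U + q + U*q)/7 = 4/7 + (U/7 + q/7 + U*q/7) = 4/7 + U/7 + q/7 + U*q/7)
(-2 + c(s(2), C))*M(2, 6) = (-2 + (4/7 + (9 - 1*2)/7 + (1/7)*4 + (1/7)*(9 - 1*2)*4))*sqrt(6 + 6) = (-2 + (4/7 + (9 - 2)/7 + 4/7 + (1/7)*(9 - 2)*4))*sqrt(12) = (-2 + (4/7 + (1/7)*7 + 4/7 + (1/7)*7*4))*(2*sqrt(3)) = (-2 + (4/7 + 1 + 4/7 + 4))*(2*sqrt(3)) = (-2 + 43/7)*(2*sqrt(3)) = 29*(2*sqrt(3))/7 = 58*sqrt(3)/7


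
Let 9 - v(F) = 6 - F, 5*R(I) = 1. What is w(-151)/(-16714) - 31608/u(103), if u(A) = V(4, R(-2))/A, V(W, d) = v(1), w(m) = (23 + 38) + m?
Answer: -6801812397/8357 ≈ -8.1391e+5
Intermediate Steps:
R(I) = ⅕ (R(I) = (⅕)*1 = ⅕)
w(m) = 61 + m
v(F) = 3 + F (v(F) = 9 - (6 - F) = 9 + (-6 + F) = 3 + F)
V(W, d) = 4 (V(W, d) = 3 + 1 = 4)
u(A) = 4/A
w(-151)/(-16714) - 31608/u(103) = (61 - 151)/(-16714) - 31608/(4/103) = -90*(-1/16714) - 31608/(4*(1/103)) = 45/8357 - 31608/4/103 = 45/8357 - 31608*103/4 = 45/8357 - 813906 = -6801812397/8357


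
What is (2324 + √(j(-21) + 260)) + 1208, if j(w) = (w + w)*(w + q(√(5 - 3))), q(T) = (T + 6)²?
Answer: 3532 + √(-454 - 504*√2) ≈ 3532.0 + 34.158*I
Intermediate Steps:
q(T) = (6 + T)²
j(w) = 2*w*(w + (6 + √2)²) (j(w) = (w + w)*(w + (6 + √(5 - 3))²) = (2*w)*(w + (6 + √2)²) = 2*w*(w + (6 + √2)²))
(2324 + √(j(-21) + 260)) + 1208 = (2324 + √(2*(-21)*(-21 + (6 + √2)²) + 260)) + 1208 = (2324 + √((882 - 42*(6 + √2)²) + 260)) + 1208 = (2324 + √(1142 - 42*(6 + √2)²)) + 1208 = 3532 + √(1142 - 42*(6 + √2)²)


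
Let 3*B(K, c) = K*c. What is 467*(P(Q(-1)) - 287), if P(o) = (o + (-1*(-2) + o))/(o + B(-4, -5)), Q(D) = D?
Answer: -134029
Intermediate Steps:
B(K, c) = K*c/3 (B(K, c) = (K*c)/3 = K*c/3)
P(o) = (2 + 2*o)/(20/3 + o) (P(o) = (o + (-1*(-2) + o))/(o + (⅓)*(-4)*(-5)) = (o + (2 + o))/(o + 20/3) = (2 + 2*o)/(20/3 + o))
467*(P(Q(-1)) - 287) = 467*(6*(1 - 1)/(20 + 3*(-1)) - 287) = 467*(6*0/(20 - 3) - 287) = 467*(6*0/17 - 287) = 467*(6*(1/17)*0 - 287) = 467*(0 - 287) = 467*(-287) = -134029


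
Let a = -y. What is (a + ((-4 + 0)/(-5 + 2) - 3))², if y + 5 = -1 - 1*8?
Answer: 1369/9 ≈ 152.11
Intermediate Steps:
y = -14 (y = -5 + (-1 - 1*8) = -5 + (-1 - 8) = -5 - 9 = -14)
a = 14 (a = -1*(-14) = 14)
(a + ((-4 + 0)/(-5 + 2) - 3))² = (14 + ((-4 + 0)/(-5 + 2) - 3))² = (14 + (-4/(-3) - 3))² = (14 + (-4*(-⅓) - 3))² = (14 + (4/3 - 3))² = (14 - 5/3)² = (37/3)² = 1369/9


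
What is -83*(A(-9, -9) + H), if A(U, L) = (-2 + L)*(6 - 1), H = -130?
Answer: 15355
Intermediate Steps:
A(U, L) = -10 + 5*L (A(U, L) = (-2 + L)*5 = -10 + 5*L)
-83*(A(-9, -9) + H) = -83*((-10 + 5*(-9)) - 130) = -83*((-10 - 45) - 130) = -83*(-55 - 130) = -83*(-185) = 15355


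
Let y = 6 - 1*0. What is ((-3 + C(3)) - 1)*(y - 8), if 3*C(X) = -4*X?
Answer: 16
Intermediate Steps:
C(X) = -4*X/3 (C(X) = (-4*X)/3 = -4*X/3)
y = 6 (y = 6 + 0 = 6)
((-3 + C(3)) - 1)*(y - 8) = ((-3 - 4/3*3) - 1)*(6 - 8) = ((-3 - 4) - 1)*(-2) = (-7 - 1)*(-2) = -8*(-2) = 16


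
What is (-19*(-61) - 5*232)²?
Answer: 1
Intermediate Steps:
(-19*(-61) - 5*232)² = (1159 - 1160)² = (-1)² = 1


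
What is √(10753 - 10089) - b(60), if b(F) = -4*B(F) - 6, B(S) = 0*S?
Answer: 6 + 2*√166 ≈ 31.768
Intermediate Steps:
B(S) = 0
b(F) = -6 (b(F) = -4*0 - 6 = 0 - 6 = -6)
√(10753 - 10089) - b(60) = √(10753 - 10089) - 1*(-6) = √664 + 6 = 2*√166 + 6 = 6 + 2*√166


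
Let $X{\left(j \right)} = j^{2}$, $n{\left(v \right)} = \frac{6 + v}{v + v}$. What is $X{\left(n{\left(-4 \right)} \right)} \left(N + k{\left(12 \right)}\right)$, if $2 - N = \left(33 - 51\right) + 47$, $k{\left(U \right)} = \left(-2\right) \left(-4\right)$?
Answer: $- \frac{19}{16} \approx -1.1875$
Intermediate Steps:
$k{\left(U \right)} = 8$
$N = -27$ ($N = 2 - \left(\left(33 - 51\right) + 47\right) = 2 - \left(-18 + 47\right) = 2 - 29 = -27$)
$n{\left(v \right)} = \frac{6 + v}{2 v}$
$X{\left(n{\left(-4 \right)} \right)} \left(N + k{\left(12 \right)}\right) = \left(\frac{6 - 4}{2 \left(-4\right)}\right)^{2} \left(-27 + 8\right) = \left(\frac{1}{2} \left(- \frac{1}{4}\right) 2\right)^{2} \left(-19\right) = \left(- \frac{1}{4}\right)^{2} \left(-19\right) = \frac{1}{16} \left(-19\right) = - \frac{19}{16}$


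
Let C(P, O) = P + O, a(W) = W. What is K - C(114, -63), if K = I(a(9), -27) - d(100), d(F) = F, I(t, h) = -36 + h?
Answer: -214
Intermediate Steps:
C(P, O) = O + P
K = -163 (K = (-36 - 27) - 1*100 = -63 - 100 = -163)
K - C(114, -63) = -163 - (-63 + 114) = -163 - 1*51 = -163 - 51 = -214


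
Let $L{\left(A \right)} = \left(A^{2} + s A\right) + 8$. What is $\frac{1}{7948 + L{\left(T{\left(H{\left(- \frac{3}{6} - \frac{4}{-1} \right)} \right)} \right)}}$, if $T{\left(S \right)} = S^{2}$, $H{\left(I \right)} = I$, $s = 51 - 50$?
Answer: $\frac{16}{129893} \approx 0.00012318$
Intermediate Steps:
$s = 1$ ($s = 51 - 50 = 1$)
$L{\left(A \right)} = 8 + A + A^{2}$ ($L{\left(A \right)} = \left(A^{2} + 1 A\right) + 8 = \left(A^{2} + A\right) + 8 = \left(A + A^{2}\right) + 8 = 8 + A + A^{2}$)
$\frac{1}{7948 + L{\left(T{\left(H{\left(- \frac{3}{6} - \frac{4}{-1} \right)} \right)} \right)}} = \frac{1}{7948 + \left(8 + \left(- \frac{3}{6} - \frac{4}{-1}\right)^{2} + \left(\left(- \frac{3}{6} - \frac{4}{-1}\right)^{2}\right)^{2}\right)} = \frac{1}{7948 + \left(8 + \left(\left(-3\right) \frac{1}{6} - -4\right)^{2} + \left(\left(\left(-3\right) \frac{1}{6} - -4\right)^{2}\right)^{2}\right)} = \frac{1}{7948 + \left(8 + \left(- \frac{1}{2} + 4\right)^{2} + \left(\left(- \frac{1}{2} + 4\right)^{2}\right)^{2}\right)} = \frac{1}{7948 + \left(8 + \left(\frac{7}{2}\right)^{2} + \left(\left(\frac{7}{2}\right)^{2}\right)^{2}\right)} = \frac{1}{7948 + \left(8 + \frac{49}{4} + \left(\frac{49}{4}\right)^{2}\right)} = \frac{1}{7948 + \left(8 + \frac{49}{4} + \frac{2401}{16}\right)} = \frac{1}{7948 + \frac{2725}{16}} = \frac{1}{\frac{129893}{16}} = \frac{16}{129893}$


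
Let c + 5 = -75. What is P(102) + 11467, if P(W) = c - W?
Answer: 11285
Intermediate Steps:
c = -80 (c = -5 - 75 = -80)
P(W) = -80 - W
P(102) + 11467 = (-80 - 1*102) + 11467 = (-80 - 102) + 11467 = -182 + 11467 = 11285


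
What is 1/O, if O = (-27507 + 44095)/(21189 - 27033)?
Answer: -1461/4147 ≈ -0.35230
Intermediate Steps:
O = -4147/1461 (O = 16588/(-5844) = 16588*(-1/5844) = -4147/1461 ≈ -2.8385)
1/O = 1/(-4147/1461) = -1461/4147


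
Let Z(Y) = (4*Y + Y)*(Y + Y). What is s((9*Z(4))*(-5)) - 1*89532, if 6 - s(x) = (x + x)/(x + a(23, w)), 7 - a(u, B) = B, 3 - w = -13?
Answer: -71711926/801 ≈ -89528.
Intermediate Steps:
w = 16 (w = 3 - 1*(-13) = 3 + 13 = 16)
Z(Y) = 10*Y**2 (Z(Y) = (5*Y)*(2*Y) = 10*Y**2)
a(u, B) = 7 - B
s(x) = 6 - 2*x/(-9 + x) (s(x) = 6 - (x + x)/(x + (7 - 1*16)) = 6 - 2*x/(x + (7 - 16)) = 6 - 2*x/(x - 9) = 6 - 2*x/(-9 + x))
s((9*Z(4))*(-5)) - 1*89532 = 2*(-27 + 2*((9*(10*4**2))*(-5)))/(-9 + (9*(10*4**2))*(-5)) - 1*89532 = 2*(-27 + 2*((9*(10*16))*(-5)))/(-9 + (9*(10*16))*(-5)) - 89532 = 2*(-27 + 2*((9*160)*(-5)))/(-9 + (9*160)*(-5)) - 89532 = 2*(-27 + 2*(1440*(-5)))/(-9 + 1440*(-5)) - 89532 = 2*(-27 + 2*(-7200))/(-9 - 7200) - 89532 = 2*(-27 - 14400)/(-7209) - 89532 = 2*(-1/7209)*(-14427) - 89532 = 3206/801 - 89532 = -71711926/801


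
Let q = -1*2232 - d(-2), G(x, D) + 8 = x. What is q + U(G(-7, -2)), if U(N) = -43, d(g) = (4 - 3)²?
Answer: -2276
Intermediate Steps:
G(x, D) = -8 + x
d(g) = 1 (d(g) = 1² = 1)
q = -2233 (q = -1*2232 - 1*1 = -2232 - 1 = -2233)
q + U(G(-7, -2)) = -2233 - 43 = -2276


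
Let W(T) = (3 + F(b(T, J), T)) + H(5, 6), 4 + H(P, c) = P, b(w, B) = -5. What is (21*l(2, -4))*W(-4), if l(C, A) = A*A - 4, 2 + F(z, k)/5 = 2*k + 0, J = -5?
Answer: -11592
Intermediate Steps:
F(z, k) = -10 + 10*k (F(z, k) = -10 + 5*(2*k + 0) = -10 + 5*(2*k) = -10 + 10*k)
H(P, c) = -4 + P
W(T) = -6 + 10*T (W(T) = (3 + (-10 + 10*T)) + (-4 + 5) = (-7 + 10*T) + 1 = -6 + 10*T)
l(C, A) = -4 + A**2 (l(C, A) = A**2 - 4 = -4 + A**2)
(21*l(2, -4))*W(-4) = (21*(-4 + (-4)**2))*(-6 + 10*(-4)) = (21*(-4 + 16))*(-6 - 40) = (21*12)*(-46) = 252*(-46) = -11592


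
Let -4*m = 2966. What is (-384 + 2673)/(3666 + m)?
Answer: 4578/5849 ≈ 0.78270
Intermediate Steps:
m = -1483/2 (m = -¼*2966 = -1483/2 ≈ -741.50)
(-384 + 2673)/(3666 + m) = (-384 + 2673)/(3666 - 1483/2) = 2289/(5849/2) = 2289*(2/5849) = 4578/5849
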